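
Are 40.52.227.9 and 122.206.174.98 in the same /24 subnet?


Mask: 255.255.255.0
40.52.227.9 AND mask = 40.52.227.0
122.206.174.98 AND mask = 122.206.174.0
No, different subnets (40.52.227.0 vs 122.206.174.0)


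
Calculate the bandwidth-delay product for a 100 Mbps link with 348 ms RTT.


BDP = bandwidth * RTT
= 100 Mbps * 348 ms
= 100 * 1e6 * 348 / 1000 bits
= 34800000 bits
= 4350000 bytes
= 4248.0469 KB
BDP = 34800000 bits (4350000 bytes)


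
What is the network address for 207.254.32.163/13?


IP:   11001111.11111110.00100000.10100011
Mask: 11111111.11111000.00000000.00000000
AND operation:
Net:  11001111.11111000.00000000.00000000
Network: 207.248.0.0/13


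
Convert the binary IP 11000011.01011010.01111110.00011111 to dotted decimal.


11000011 = 195
01011010 = 90
01111110 = 126
00011111 = 31
IP: 195.90.126.31


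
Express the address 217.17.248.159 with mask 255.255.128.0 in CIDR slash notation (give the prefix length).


Binary: 11111111.11111111.10000000.00000000
Count leading 1s
Prefix: /17


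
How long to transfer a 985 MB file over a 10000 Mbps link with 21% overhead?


Effective throughput = 10000 * (1 - 21/100) = 7900 Mbps
File size in Mb = 985 * 8 = 7880 Mb
Time = 7880 / 7900
Time = 0.9975 seconds


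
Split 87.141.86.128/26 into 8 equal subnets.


New prefix = 26 + 3 = 29
Each subnet has 8 addresses
  87.141.86.128/29
  87.141.86.136/29
  87.141.86.144/29
  87.141.86.152/29
  87.141.86.160/29
  87.141.86.168/29
  87.141.86.176/29
  87.141.86.184/29
Subnets: 87.141.86.128/29, 87.141.86.136/29, 87.141.86.144/29, 87.141.86.152/29, 87.141.86.160/29, 87.141.86.168/29, 87.141.86.176/29, 87.141.86.184/29


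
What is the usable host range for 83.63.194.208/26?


Network: 83.63.194.192
Broadcast: 83.63.194.255
First usable = network + 1
Last usable = broadcast - 1
Range: 83.63.194.193 to 83.63.194.254


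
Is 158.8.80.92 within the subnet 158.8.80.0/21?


Subnet network: 158.8.80.0
Test IP AND mask: 158.8.80.0
Yes, 158.8.80.92 is in 158.8.80.0/21


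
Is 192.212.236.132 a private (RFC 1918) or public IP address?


RFC 1918 private ranges:
  10.0.0.0/8 (10.0.0.0 - 10.255.255.255)
  172.16.0.0/12 (172.16.0.0 - 172.31.255.255)
  192.168.0.0/16 (192.168.0.0 - 192.168.255.255)
Public (not in any RFC 1918 range)


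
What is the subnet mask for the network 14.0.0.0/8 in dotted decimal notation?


/8 means 8 network bits, 24 host bits
Binary: 11111111000000000000000000000000
Mask: 255.0.0.0


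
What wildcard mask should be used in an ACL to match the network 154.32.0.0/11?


Subnet mask: 255.224.0.0
Wildcard = 255.255.255.255 - subnet mask
255 - 255 = 0
255 - 224 = 31
255 - 0 = 255
255 - 0 = 255
Wildcard: 0.31.255.255


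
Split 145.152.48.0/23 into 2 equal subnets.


New prefix = 23 + 1 = 24
Each subnet has 256 addresses
  145.152.48.0/24
  145.152.49.0/24
Subnets: 145.152.48.0/24, 145.152.49.0/24


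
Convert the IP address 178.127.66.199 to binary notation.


178 = 10110010
127 = 01111111
66 = 01000010
199 = 11000111
Binary: 10110010.01111111.01000010.11000111


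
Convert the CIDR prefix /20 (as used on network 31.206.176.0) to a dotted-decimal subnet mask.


/20 means 20 network bits, 12 host bits
Binary: 11111111111111111111000000000000
Mask: 255.255.240.0


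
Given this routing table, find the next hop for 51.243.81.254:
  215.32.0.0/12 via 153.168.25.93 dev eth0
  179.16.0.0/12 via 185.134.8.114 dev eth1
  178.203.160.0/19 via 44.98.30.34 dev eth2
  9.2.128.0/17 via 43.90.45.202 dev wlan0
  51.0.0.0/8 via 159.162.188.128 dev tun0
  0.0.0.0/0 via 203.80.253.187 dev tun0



Longest prefix match for 51.243.81.254:
  /12 215.32.0.0: no
  /12 179.16.0.0: no
  /19 178.203.160.0: no
  /17 9.2.128.0: no
  /8 51.0.0.0: MATCH
  /0 0.0.0.0: MATCH
Selected: next-hop 159.162.188.128 via tun0 (matched /8)


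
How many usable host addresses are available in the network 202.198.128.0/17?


Host bits = 32 - 17 = 15
Total addresses = 2^15 = 32768
Usable = total - 2 (network and broadcast)
Usable hosts: 32766


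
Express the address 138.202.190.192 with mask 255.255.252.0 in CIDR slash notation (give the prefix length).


Binary: 11111111.11111111.11111100.00000000
Count leading 1s
Prefix: /22


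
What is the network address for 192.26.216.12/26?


IP:   11000000.00011010.11011000.00001100
Mask: 11111111.11111111.11111111.11000000
AND operation:
Net:  11000000.00011010.11011000.00000000
Network: 192.26.216.0/26


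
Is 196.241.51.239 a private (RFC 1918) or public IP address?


RFC 1918 private ranges:
  10.0.0.0/8 (10.0.0.0 - 10.255.255.255)
  172.16.0.0/12 (172.16.0.0 - 172.31.255.255)
  192.168.0.0/16 (192.168.0.0 - 192.168.255.255)
Public (not in any RFC 1918 range)


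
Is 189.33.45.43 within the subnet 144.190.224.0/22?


Subnet network: 144.190.224.0
Test IP AND mask: 189.33.44.0
No, 189.33.45.43 is not in 144.190.224.0/22


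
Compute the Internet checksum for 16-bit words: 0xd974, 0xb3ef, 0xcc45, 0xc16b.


Sum all words (with carry folding):
+ 0xd974 = 0xd974
+ 0xb3ef = 0x8d64
+ 0xcc45 = 0x59aa
+ 0xc16b = 0x1b16
One's complement: ~0x1b16
Checksum = 0xe4e9


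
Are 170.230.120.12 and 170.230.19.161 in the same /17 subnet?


Mask: 255.255.128.0
170.230.120.12 AND mask = 170.230.0.0
170.230.19.161 AND mask = 170.230.0.0
Yes, same subnet (170.230.0.0)


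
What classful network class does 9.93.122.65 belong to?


First octet: 9
Binary: 00001001
0xxxxxxx -> Class A (1-126)
Class A, default mask 255.0.0.0 (/8)


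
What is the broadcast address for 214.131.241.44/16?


Network: 214.131.0.0/16
Host bits = 16
Set all host bits to 1:
Broadcast: 214.131.255.255


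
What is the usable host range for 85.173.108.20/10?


Network: 85.128.0.0
Broadcast: 85.191.255.255
First usable = network + 1
Last usable = broadcast - 1
Range: 85.128.0.1 to 85.191.255.254


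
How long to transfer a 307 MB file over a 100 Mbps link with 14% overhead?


Effective throughput = 100 * (1 - 14/100) = 86 Mbps
File size in Mb = 307 * 8 = 2456 Mb
Time = 2456 / 86
Time = 28.5581 seconds


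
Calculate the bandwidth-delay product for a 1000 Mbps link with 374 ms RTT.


BDP = bandwidth * RTT
= 1000 Mbps * 374 ms
= 1000 * 1e6 * 374 / 1000 bits
= 374000000 bits
= 46750000 bytes
= 45654.2969 KB
BDP = 374000000 bits (46750000 bytes)


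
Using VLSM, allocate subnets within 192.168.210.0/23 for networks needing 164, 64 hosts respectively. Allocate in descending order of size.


164 hosts -> /24 (254 usable): 192.168.210.0/24
64 hosts -> /25 (126 usable): 192.168.211.0/25
Allocation: 192.168.210.0/24 (164 hosts, 254 usable); 192.168.211.0/25 (64 hosts, 126 usable)


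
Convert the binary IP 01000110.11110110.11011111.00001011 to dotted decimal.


01000110 = 70
11110110 = 246
11011111 = 223
00001011 = 11
IP: 70.246.223.11


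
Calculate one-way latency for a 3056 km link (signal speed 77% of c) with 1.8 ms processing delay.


Speed = 0.77 * 3e5 km/s = 231000 km/s
Propagation delay = 3056 / 231000 = 0.0132 s = 13.2294 ms
Processing delay = 1.8 ms
Total one-way latency = 15.0294 ms


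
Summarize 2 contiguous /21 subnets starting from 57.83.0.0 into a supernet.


Original prefix: /21
Number of subnets: 2 = 2^1
New prefix = 21 - 1 = 20
Supernet: 57.83.0.0/20


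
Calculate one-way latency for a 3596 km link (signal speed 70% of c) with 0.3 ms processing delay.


Speed = 0.7 * 3e5 km/s = 210000 km/s
Propagation delay = 3596 / 210000 = 0.0171 s = 17.1238 ms
Processing delay = 0.3 ms
Total one-way latency = 17.4238 ms


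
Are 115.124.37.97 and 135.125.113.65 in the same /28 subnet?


Mask: 255.255.255.240
115.124.37.97 AND mask = 115.124.37.96
135.125.113.65 AND mask = 135.125.113.64
No, different subnets (115.124.37.96 vs 135.125.113.64)


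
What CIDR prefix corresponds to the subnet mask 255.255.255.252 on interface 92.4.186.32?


Binary: 11111111.11111111.11111111.11111100
Count leading 1s
Prefix: /30


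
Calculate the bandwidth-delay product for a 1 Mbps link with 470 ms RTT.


BDP = bandwidth * RTT
= 1 Mbps * 470 ms
= 1 * 1e6 * 470 / 1000 bits
= 470000 bits
= 58750 bytes
= 57.373 KB
BDP = 470000 bits (58750 bytes)


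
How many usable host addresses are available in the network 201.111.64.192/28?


Host bits = 32 - 28 = 4
Total addresses = 2^4 = 16
Usable = total - 2 (network and broadcast)
Usable hosts: 14


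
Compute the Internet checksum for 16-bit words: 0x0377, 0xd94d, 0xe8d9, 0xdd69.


Sum all words (with carry folding):
+ 0x0377 = 0x0377
+ 0xd94d = 0xdcc4
+ 0xe8d9 = 0xc59e
+ 0xdd69 = 0xa308
One's complement: ~0xa308
Checksum = 0x5cf7


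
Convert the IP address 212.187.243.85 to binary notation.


212 = 11010100
187 = 10111011
243 = 11110011
85 = 01010101
Binary: 11010100.10111011.11110011.01010101


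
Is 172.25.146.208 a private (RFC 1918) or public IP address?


RFC 1918 private ranges:
  10.0.0.0/8 (10.0.0.0 - 10.255.255.255)
  172.16.0.0/12 (172.16.0.0 - 172.31.255.255)
  192.168.0.0/16 (192.168.0.0 - 192.168.255.255)
Private (in 172.16.0.0/12)


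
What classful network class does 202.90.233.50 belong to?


First octet: 202
Binary: 11001010
110xxxxx -> Class C (192-223)
Class C, default mask 255.255.255.0 (/24)


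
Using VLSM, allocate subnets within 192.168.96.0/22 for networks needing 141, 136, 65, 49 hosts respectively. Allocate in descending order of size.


141 hosts -> /24 (254 usable): 192.168.96.0/24
136 hosts -> /24 (254 usable): 192.168.97.0/24
65 hosts -> /25 (126 usable): 192.168.98.0/25
49 hosts -> /26 (62 usable): 192.168.98.128/26
Allocation: 192.168.96.0/24 (141 hosts, 254 usable); 192.168.97.0/24 (136 hosts, 254 usable); 192.168.98.0/25 (65 hosts, 126 usable); 192.168.98.128/26 (49 hosts, 62 usable)


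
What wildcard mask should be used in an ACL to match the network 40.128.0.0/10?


Subnet mask: 255.192.0.0
Wildcard = 255.255.255.255 - subnet mask
255 - 255 = 0
255 - 192 = 63
255 - 0 = 255
255 - 0 = 255
Wildcard: 0.63.255.255


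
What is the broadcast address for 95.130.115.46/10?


Network: 95.128.0.0/10
Host bits = 22
Set all host bits to 1:
Broadcast: 95.191.255.255


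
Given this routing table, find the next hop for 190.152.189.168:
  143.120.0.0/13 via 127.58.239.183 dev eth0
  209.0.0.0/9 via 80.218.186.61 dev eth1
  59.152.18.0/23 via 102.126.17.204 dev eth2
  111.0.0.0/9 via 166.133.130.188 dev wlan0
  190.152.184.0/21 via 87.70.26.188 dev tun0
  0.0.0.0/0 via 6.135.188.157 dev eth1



Longest prefix match for 190.152.189.168:
  /13 143.120.0.0: no
  /9 209.0.0.0: no
  /23 59.152.18.0: no
  /9 111.0.0.0: no
  /21 190.152.184.0: MATCH
  /0 0.0.0.0: MATCH
Selected: next-hop 87.70.26.188 via tun0 (matched /21)


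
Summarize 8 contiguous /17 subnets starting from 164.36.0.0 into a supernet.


Original prefix: /17
Number of subnets: 8 = 2^3
New prefix = 17 - 3 = 14
Supernet: 164.36.0.0/14


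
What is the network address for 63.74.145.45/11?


IP:   00111111.01001010.10010001.00101101
Mask: 11111111.11100000.00000000.00000000
AND operation:
Net:  00111111.01000000.00000000.00000000
Network: 63.64.0.0/11


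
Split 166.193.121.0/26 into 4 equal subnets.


New prefix = 26 + 2 = 28
Each subnet has 16 addresses
  166.193.121.0/28
  166.193.121.16/28
  166.193.121.32/28
  166.193.121.48/28
Subnets: 166.193.121.0/28, 166.193.121.16/28, 166.193.121.32/28, 166.193.121.48/28


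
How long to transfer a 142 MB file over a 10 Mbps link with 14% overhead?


Effective throughput = 10 * (1 - 14/100) = 8.6 Mbps
File size in Mb = 142 * 8 = 1136 Mb
Time = 1136 / 8.6
Time = 132.093 seconds


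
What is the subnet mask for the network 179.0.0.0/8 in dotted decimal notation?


/8 means 8 network bits, 24 host bits
Binary: 11111111000000000000000000000000
Mask: 255.0.0.0


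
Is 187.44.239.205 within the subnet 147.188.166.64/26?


Subnet network: 147.188.166.64
Test IP AND mask: 187.44.239.192
No, 187.44.239.205 is not in 147.188.166.64/26


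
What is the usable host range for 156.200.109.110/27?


Network: 156.200.109.96
Broadcast: 156.200.109.127
First usable = network + 1
Last usable = broadcast - 1
Range: 156.200.109.97 to 156.200.109.126


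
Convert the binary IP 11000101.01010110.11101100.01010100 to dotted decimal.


11000101 = 197
01010110 = 86
11101100 = 236
01010100 = 84
IP: 197.86.236.84


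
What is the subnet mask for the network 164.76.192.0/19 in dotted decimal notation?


/19 means 19 network bits, 13 host bits
Binary: 11111111111111111110000000000000
Mask: 255.255.224.0


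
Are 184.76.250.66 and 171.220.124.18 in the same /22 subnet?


Mask: 255.255.252.0
184.76.250.66 AND mask = 184.76.248.0
171.220.124.18 AND mask = 171.220.124.0
No, different subnets (184.76.248.0 vs 171.220.124.0)


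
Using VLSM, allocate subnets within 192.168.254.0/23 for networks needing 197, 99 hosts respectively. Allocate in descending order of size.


197 hosts -> /24 (254 usable): 192.168.254.0/24
99 hosts -> /25 (126 usable): 192.168.255.0/25
Allocation: 192.168.254.0/24 (197 hosts, 254 usable); 192.168.255.0/25 (99 hosts, 126 usable)


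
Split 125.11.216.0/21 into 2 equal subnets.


New prefix = 21 + 1 = 22
Each subnet has 1024 addresses
  125.11.216.0/22
  125.11.220.0/22
Subnets: 125.11.216.0/22, 125.11.220.0/22


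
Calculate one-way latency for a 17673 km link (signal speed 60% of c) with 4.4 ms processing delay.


Speed = 0.6 * 3e5 km/s = 180000 km/s
Propagation delay = 17673 / 180000 = 0.0982 s = 98.1833 ms
Processing delay = 4.4 ms
Total one-way latency = 102.5833 ms


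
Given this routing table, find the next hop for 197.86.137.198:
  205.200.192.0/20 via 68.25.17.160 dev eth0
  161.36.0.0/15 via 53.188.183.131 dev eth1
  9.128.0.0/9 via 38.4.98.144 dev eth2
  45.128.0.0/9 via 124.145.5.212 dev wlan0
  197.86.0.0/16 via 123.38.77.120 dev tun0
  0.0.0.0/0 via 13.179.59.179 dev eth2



Longest prefix match for 197.86.137.198:
  /20 205.200.192.0: no
  /15 161.36.0.0: no
  /9 9.128.0.0: no
  /9 45.128.0.0: no
  /16 197.86.0.0: MATCH
  /0 0.0.0.0: MATCH
Selected: next-hop 123.38.77.120 via tun0 (matched /16)


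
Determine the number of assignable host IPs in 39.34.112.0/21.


Host bits = 32 - 21 = 11
Total addresses = 2^11 = 2048
Usable = total - 2 (network and broadcast)
Usable hosts: 2046


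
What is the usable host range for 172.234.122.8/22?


Network: 172.234.120.0
Broadcast: 172.234.123.255
First usable = network + 1
Last usable = broadcast - 1
Range: 172.234.120.1 to 172.234.123.254


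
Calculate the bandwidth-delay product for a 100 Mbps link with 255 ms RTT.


BDP = bandwidth * RTT
= 100 Mbps * 255 ms
= 100 * 1e6 * 255 / 1000 bits
= 25500000 bits
= 3187500 bytes
= 3112.793 KB
BDP = 25500000 bits (3187500 bytes)


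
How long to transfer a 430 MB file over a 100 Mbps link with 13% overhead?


Effective throughput = 100 * (1 - 13/100) = 87 Mbps
File size in Mb = 430 * 8 = 3440 Mb
Time = 3440 / 87
Time = 39.5402 seconds


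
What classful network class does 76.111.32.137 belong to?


First octet: 76
Binary: 01001100
0xxxxxxx -> Class A (1-126)
Class A, default mask 255.0.0.0 (/8)


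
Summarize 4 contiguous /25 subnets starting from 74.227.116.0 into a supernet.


Original prefix: /25
Number of subnets: 4 = 2^2
New prefix = 25 - 2 = 23
Supernet: 74.227.116.0/23


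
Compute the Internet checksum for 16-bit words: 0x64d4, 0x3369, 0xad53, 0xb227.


Sum all words (with carry folding):
+ 0x64d4 = 0x64d4
+ 0x3369 = 0x983d
+ 0xad53 = 0x4591
+ 0xb227 = 0xf7b8
One's complement: ~0xf7b8
Checksum = 0x0847


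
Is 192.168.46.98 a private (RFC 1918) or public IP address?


RFC 1918 private ranges:
  10.0.0.0/8 (10.0.0.0 - 10.255.255.255)
  172.16.0.0/12 (172.16.0.0 - 172.31.255.255)
  192.168.0.0/16 (192.168.0.0 - 192.168.255.255)
Private (in 192.168.0.0/16)


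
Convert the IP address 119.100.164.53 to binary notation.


119 = 01110111
100 = 01100100
164 = 10100100
53 = 00110101
Binary: 01110111.01100100.10100100.00110101


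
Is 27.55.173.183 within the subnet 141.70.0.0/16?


Subnet network: 141.70.0.0
Test IP AND mask: 27.55.0.0
No, 27.55.173.183 is not in 141.70.0.0/16


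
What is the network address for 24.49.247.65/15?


IP:   00011000.00110001.11110111.01000001
Mask: 11111111.11111110.00000000.00000000
AND operation:
Net:  00011000.00110000.00000000.00000000
Network: 24.48.0.0/15


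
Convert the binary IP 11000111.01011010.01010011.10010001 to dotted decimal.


11000111 = 199
01011010 = 90
01010011 = 83
10010001 = 145
IP: 199.90.83.145


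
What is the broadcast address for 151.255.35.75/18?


Network: 151.255.0.0/18
Host bits = 14
Set all host bits to 1:
Broadcast: 151.255.63.255


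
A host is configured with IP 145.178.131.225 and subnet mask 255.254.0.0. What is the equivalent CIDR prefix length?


Binary: 11111111.11111110.00000000.00000000
Count leading 1s
Prefix: /15


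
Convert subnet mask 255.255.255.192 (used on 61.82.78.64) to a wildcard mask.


Subnet mask: 255.255.255.192
Wildcard = 255.255.255.255 - subnet mask
255 - 255 = 0
255 - 255 = 0
255 - 255 = 0
255 - 192 = 63
Wildcard: 0.0.0.63


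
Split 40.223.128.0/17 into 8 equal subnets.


New prefix = 17 + 3 = 20
Each subnet has 4096 addresses
  40.223.128.0/20
  40.223.144.0/20
  40.223.160.0/20
  40.223.176.0/20
  40.223.192.0/20
  40.223.208.0/20
  40.223.224.0/20
  40.223.240.0/20
Subnets: 40.223.128.0/20, 40.223.144.0/20, 40.223.160.0/20, 40.223.176.0/20, 40.223.192.0/20, 40.223.208.0/20, 40.223.224.0/20, 40.223.240.0/20


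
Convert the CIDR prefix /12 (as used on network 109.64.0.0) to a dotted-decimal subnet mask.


/12 means 12 network bits, 20 host bits
Binary: 11111111111100000000000000000000
Mask: 255.240.0.0


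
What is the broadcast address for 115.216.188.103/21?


Network: 115.216.184.0/21
Host bits = 11
Set all host bits to 1:
Broadcast: 115.216.191.255


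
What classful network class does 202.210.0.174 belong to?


First octet: 202
Binary: 11001010
110xxxxx -> Class C (192-223)
Class C, default mask 255.255.255.0 (/24)


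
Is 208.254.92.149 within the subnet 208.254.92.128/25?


Subnet network: 208.254.92.128
Test IP AND mask: 208.254.92.128
Yes, 208.254.92.149 is in 208.254.92.128/25


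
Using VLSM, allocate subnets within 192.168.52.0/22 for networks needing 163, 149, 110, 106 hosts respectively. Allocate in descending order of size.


163 hosts -> /24 (254 usable): 192.168.52.0/24
149 hosts -> /24 (254 usable): 192.168.53.0/24
110 hosts -> /25 (126 usable): 192.168.54.0/25
106 hosts -> /25 (126 usable): 192.168.54.128/25
Allocation: 192.168.52.0/24 (163 hosts, 254 usable); 192.168.53.0/24 (149 hosts, 254 usable); 192.168.54.0/25 (110 hosts, 126 usable); 192.168.54.128/25 (106 hosts, 126 usable)


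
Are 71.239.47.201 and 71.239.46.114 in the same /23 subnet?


Mask: 255.255.254.0
71.239.47.201 AND mask = 71.239.46.0
71.239.46.114 AND mask = 71.239.46.0
Yes, same subnet (71.239.46.0)


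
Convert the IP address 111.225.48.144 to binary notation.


111 = 01101111
225 = 11100001
48 = 00110000
144 = 10010000
Binary: 01101111.11100001.00110000.10010000


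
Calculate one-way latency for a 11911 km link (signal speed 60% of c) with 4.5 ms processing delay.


Speed = 0.6 * 3e5 km/s = 180000 km/s
Propagation delay = 11911 / 180000 = 0.0662 s = 66.1722 ms
Processing delay = 4.5 ms
Total one-way latency = 70.6722 ms


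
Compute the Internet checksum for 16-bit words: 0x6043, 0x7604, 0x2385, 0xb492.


Sum all words (with carry folding):
+ 0x6043 = 0x6043
+ 0x7604 = 0xd647
+ 0x2385 = 0xf9cc
+ 0xb492 = 0xae5f
One's complement: ~0xae5f
Checksum = 0x51a0


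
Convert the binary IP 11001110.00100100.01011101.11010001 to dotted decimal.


11001110 = 206
00100100 = 36
01011101 = 93
11010001 = 209
IP: 206.36.93.209


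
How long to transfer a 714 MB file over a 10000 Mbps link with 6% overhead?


Effective throughput = 10000 * (1 - 6/100) = 9400 Mbps
File size in Mb = 714 * 8 = 5712 Mb
Time = 5712 / 9400
Time = 0.6077 seconds


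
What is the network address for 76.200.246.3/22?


IP:   01001100.11001000.11110110.00000011
Mask: 11111111.11111111.11111100.00000000
AND operation:
Net:  01001100.11001000.11110100.00000000
Network: 76.200.244.0/22


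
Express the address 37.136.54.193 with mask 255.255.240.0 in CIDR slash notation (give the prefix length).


Binary: 11111111.11111111.11110000.00000000
Count leading 1s
Prefix: /20


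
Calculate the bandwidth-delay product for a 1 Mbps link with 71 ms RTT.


BDP = bandwidth * RTT
= 1 Mbps * 71 ms
= 1 * 1e6 * 71 / 1000 bits
= 71000 bits
= 8875 bytes
= 8.667 KB
BDP = 71000 bits (8875 bytes)


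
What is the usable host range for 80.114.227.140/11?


Network: 80.96.0.0
Broadcast: 80.127.255.255
First usable = network + 1
Last usable = broadcast - 1
Range: 80.96.0.1 to 80.127.255.254


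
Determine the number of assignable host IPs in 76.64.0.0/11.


Host bits = 32 - 11 = 21
Total addresses = 2^21 = 2097152
Usable = total - 2 (network and broadcast)
Usable hosts: 2097150


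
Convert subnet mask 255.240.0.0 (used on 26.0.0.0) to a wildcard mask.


Subnet mask: 255.240.0.0
Wildcard = 255.255.255.255 - subnet mask
255 - 255 = 0
255 - 240 = 15
255 - 0 = 255
255 - 0 = 255
Wildcard: 0.15.255.255


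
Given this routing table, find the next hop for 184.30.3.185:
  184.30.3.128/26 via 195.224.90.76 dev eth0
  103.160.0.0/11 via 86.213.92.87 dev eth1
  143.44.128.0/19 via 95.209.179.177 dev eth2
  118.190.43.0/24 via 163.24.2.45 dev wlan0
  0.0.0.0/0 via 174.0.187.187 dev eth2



Longest prefix match for 184.30.3.185:
  /26 184.30.3.128: MATCH
  /11 103.160.0.0: no
  /19 143.44.128.0: no
  /24 118.190.43.0: no
  /0 0.0.0.0: MATCH
Selected: next-hop 195.224.90.76 via eth0 (matched /26)


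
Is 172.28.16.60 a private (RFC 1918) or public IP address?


RFC 1918 private ranges:
  10.0.0.0/8 (10.0.0.0 - 10.255.255.255)
  172.16.0.0/12 (172.16.0.0 - 172.31.255.255)
  192.168.0.0/16 (192.168.0.0 - 192.168.255.255)
Private (in 172.16.0.0/12)


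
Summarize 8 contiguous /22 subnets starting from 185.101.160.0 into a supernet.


Original prefix: /22
Number of subnets: 8 = 2^3
New prefix = 22 - 3 = 19
Supernet: 185.101.160.0/19


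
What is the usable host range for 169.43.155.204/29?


Network: 169.43.155.200
Broadcast: 169.43.155.207
First usable = network + 1
Last usable = broadcast - 1
Range: 169.43.155.201 to 169.43.155.206


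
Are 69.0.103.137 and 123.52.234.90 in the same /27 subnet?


Mask: 255.255.255.224
69.0.103.137 AND mask = 69.0.103.128
123.52.234.90 AND mask = 123.52.234.64
No, different subnets (69.0.103.128 vs 123.52.234.64)


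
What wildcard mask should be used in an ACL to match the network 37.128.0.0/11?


Subnet mask: 255.224.0.0
Wildcard = 255.255.255.255 - subnet mask
255 - 255 = 0
255 - 224 = 31
255 - 0 = 255
255 - 0 = 255
Wildcard: 0.31.255.255


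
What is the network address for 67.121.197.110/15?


IP:   01000011.01111001.11000101.01101110
Mask: 11111111.11111110.00000000.00000000
AND operation:
Net:  01000011.01111000.00000000.00000000
Network: 67.120.0.0/15


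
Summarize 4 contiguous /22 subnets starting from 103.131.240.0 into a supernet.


Original prefix: /22
Number of subnets: 4 = 2^2
New prefix = 22 - 2 = 20
Supernet: 103.131.240.0/20


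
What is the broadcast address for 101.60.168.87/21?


Network: 101.60.168.0/21
Host bits = 11
Set all host bits to 1:
Broadcast: 101.60.175.255


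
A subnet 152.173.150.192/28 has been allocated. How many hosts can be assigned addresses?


Host bits = 32 - 28 = 4
Total addresses = 2^4 = 16
Usable = total - 2 (network and broadcast)
Usable hosts: 14


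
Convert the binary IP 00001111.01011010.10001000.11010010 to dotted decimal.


00001111 = 15
01011010 = 90
10001000 = 136
11010010 = 210
IP: 15.90.136.210


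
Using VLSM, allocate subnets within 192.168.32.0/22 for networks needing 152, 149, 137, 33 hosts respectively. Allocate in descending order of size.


152 hosts -> /24 (254 usable): 192.168.32.0/24
149 hosts -> /24 (254 usable): 192.168.33.0/24
137 hosts -> /24 (254 usable): 192.168.34.0/24
33 hosts -> /26 (62 usable): 192.168.35.0/26
Allocation: 192.168.32.0/24 (152 hosts, 254 usable); 192.168.33.0/24 (149 hosts, 254 usable); 192.168.34.0/24 (137 hosts, 254 usable); 192.168.35.0/26 (33 hosts, 62 usable)


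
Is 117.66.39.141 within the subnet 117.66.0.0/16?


Subnet network: 117.66.0.0
Test IP AND mask: 117.66.0.0
Yes, 117.66.39.141 is in 117.66.0.0/16


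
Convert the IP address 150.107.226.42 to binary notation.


150 = 10010110
107 = 01101011
226 = 11100010
42 = 00101010
Binary: 10010110.01101011.11100010.00101010


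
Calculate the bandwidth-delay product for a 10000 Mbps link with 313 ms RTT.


BDP = bandwidth * RTT
= 10000 Mbps * 313 ms
= 10000 * 1e6 * 313 / 1000 bits
= 3130000000 bits
= 391250000 bytes
= 382080.0781 KB
BDP = 3130000000 bits (391250000 bytes)


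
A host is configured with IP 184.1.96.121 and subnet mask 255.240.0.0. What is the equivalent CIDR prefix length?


Binary: 11111111.11110000.00000000.00000000
Count leading 1s
Prefix: /12


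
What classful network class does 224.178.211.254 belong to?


First octet: 224
Binary: 11100000
1110xxxx -> Class D (224-239)
Class D (multicast), default mask N/A


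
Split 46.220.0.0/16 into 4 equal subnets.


New prefix = 16 + 2 = 18
Each subnet has 16384 addresses
  46.220.0.0/18
  46.220.64.0/18
  46.220.128.0/18
  46.220.192.0/18
Subnets: 46.220.0.0/18, 46.220.64.0/18, 46.220.128.0/18, 46.220.192.0/18


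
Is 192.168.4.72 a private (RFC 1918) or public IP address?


RFC 1918 private ranges:
  10.0.0.0/8 (10.0.0.0 - 10.255.255.255)
  172.16.0.0/12 (172.16.0.0 - 172.31.255.255)
  192.168.0.0/16 (192.168.0.0 - 192.168.255.255)
Private (in 192.168.0.0/16)


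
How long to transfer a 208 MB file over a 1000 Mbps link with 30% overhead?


Effective throughput = 1000 * (1 - 30/100) = 700 Mbps
File size in Mb = 208 * 8 = 1664 Mb
Time = 1664 / 700
Time = 2.3771 seconds


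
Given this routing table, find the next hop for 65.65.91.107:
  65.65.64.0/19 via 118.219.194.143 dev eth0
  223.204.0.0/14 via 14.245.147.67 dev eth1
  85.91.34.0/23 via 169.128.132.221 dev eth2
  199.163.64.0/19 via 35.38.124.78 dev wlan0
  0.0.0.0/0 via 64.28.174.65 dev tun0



Longest prefix match for 65.65.91.107:
  /19 65.65.64.0: MATCH
  /14 223.204.0.0: no
  /23 85.91.34.0: no
  /19 199.163.64.0: no
  /0 0.0.0.0: MATCH
Selected: next-hop 118.219.194.143 via eth0 (matched /19)


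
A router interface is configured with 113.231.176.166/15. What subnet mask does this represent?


/15 means 15 network bits, 17 host bits
Binary: 11111111111111100000000000000000
Mask: 255.254.0.0


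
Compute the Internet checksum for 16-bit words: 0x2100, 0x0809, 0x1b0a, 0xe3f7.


Sum all words (with carry folding):
+ 0x2100 = 0x2100
+ 0x0809 = 0x2909
+ 0x1b0a = 0x4413
+ 0xe3f7 = 0x280b
One's complement: ~0x280b
Checksum = 0xd7f4


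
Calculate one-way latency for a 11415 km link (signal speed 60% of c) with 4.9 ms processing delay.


Speed = 0.6 * 3e5 km/s = 180000 km/s
Propagation delay = 11415 / 180000 = 0.0634 s = 63.4167 ms
Processing delay = 4.9 ms
Total one-way latency = 68.3167 ms


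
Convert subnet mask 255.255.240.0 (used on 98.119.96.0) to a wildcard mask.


Subnet mask: 255.255.240.0
Wildcard = 255.255.255.255 - subnet mask
255 - 255 = 0
255 - 255 = 0
255 - 240 = 15
255 - 0 = 255
Wildcard: 0.0.15.255


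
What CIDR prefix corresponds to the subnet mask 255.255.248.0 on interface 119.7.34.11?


Binary: 11111111.11111111.11111000.00000000
Count leading 1s
Prefix: /21


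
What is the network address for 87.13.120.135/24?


IP:   01010111.00001101.01111000.10000111
Mask: 11111111.11111111.11111111.00000000
AND operation:
Net:  01010111.00001101.01111000.00000000
Network: 87.13.120.0/24


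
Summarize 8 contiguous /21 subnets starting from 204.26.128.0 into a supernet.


Original prefix: /21
Number of subnets: 8 = 2^3
New prefix = 21 - 3 = 18
Supernet: 204.26.128.0/18


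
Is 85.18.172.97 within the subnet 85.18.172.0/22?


Subnet network: 85.18.172.0
Test IP AND mask: 85.18.172.0
Yes, 85.18.172.97 is in 85.18.172.0/22


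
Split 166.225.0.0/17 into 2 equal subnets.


New prefix = 17 + 1 = 18
Each subnet has 16384 addresses
  166.225.0.0/18
  166.225.64.0/18
Subnets: 166.225.0.0/18, 166.225.64.0/18


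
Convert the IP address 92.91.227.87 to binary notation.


92 = 01011100
91 = 01011011
227 = 11100011
87 = 01010111
Binary: 01011100.01011011.11100011.01010111


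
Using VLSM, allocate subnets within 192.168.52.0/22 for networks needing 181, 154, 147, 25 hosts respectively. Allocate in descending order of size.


181 hosts -> /24 (254 usable): 192.168.52.0/24
154 hosts -> /24 (254 usable): 192.168.53.0/24
147 hosts -> /24 (254 usable): 192.168.54.0/24
25 hosts -> /27 (30 usable): 192.168.55.0/27
Allocation: 192.168.52.0/24 (181 hosts, 254 usable); 192.168.53.0/24 (154 hosts, 254 usable); 192.168.54.0/24 (147 hosts, 254 usable); 192.168.55.0/27 (25 hosts, 30 usable)


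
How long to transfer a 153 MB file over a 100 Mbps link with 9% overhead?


Effective throughput = 100 * (1 - 9/100) = 91 Mbps
File size in Mb = 153 * 8 = 1224 Mb
Time = 1224 / 91
Time = 13.4505 seconds


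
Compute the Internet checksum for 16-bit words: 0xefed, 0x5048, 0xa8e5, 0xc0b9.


Sum all words (with carry folding):
+ 0xefed = 0xefed
+ 0x5048 = 0x4036
+ 0xa8e5 = 0xe91b
+ 0xc0b9 = 0xa9d5
One's complement: ~0xa9d5
Checksum = 0x562a


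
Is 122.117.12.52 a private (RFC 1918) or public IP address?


RFC 1918 private ranges:
  10.0.0.0/8 (10.0.0.0 - 10.255.255.255)
  172.16.0.0/12 (172.16.0.0 - 172.31.255.255)
  192.168.0.0/16 (192.168.0.0 - 192.168.255.255)
Public (not in any RFC 1918 range)


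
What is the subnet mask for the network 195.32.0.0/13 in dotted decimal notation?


/13 means 13 network bits, 19 host bits
Binary: 11111111111110000000000000000000
Mask: 255.248.0.0


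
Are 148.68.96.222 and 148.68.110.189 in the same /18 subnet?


Mask: 255.255.192.0
148.68.96.222 AND mask = 148.68.64.0
148.68.110.189 AND mask = 148.68.64.0
Yes, same subnet (148.68.64.0)


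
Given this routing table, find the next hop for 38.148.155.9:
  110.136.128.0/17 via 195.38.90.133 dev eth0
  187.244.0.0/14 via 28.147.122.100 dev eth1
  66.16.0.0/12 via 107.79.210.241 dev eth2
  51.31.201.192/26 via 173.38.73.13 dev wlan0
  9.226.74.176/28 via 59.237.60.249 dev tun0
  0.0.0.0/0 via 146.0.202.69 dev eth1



Longest prefix match for 38.148.155.9:
  /17 110.136.128.0: no
  /14 187.244.0.0: no
  /12 66.16.0.0: no
  /26 51.31.201.192: no
  /28 9.226.74.176: no
  /0 0.0.0.0: MATCH
Selected: next-hop 146.0.202.69 via eth1 (matched /0)


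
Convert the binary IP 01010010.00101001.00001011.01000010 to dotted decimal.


01010010 = 82
00101001 = 41
00001011 = 11
01000010 = 66
IP: 82.41.11.66


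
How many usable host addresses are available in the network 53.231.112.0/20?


Host bits = 32 - 20 = 12
Total addresses = 2^12 = 4096
Usable = total - 2 (network and broadcast)
Usable hosts: 4094


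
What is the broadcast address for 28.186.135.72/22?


Network: 28.186.132.0/22
Host bits = 10
Set all host bits to 1:
Broadcast: 28.186.135.255


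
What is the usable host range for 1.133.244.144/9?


Network: 1.128.0.0
Broadcast: 1.255.255.255
First usable = network + 1
Last usable = broadcast - 1
Range: 1.128.0.1 to 1.255.255.254


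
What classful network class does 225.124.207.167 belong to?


First octet: 225
Binary: 11100001
1110xxxx -> Class D (224-239)
Class D (multicast), default mask N/A


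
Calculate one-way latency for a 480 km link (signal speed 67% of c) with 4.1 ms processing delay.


Speed = 0.67 * 3e5 km/s = 201000 km/s
Propagation delay = 480 / 201000 = 0.0024 s = 2.3881 ms
Processing delay = 4.1 ms
Total one-way latency = 6.4881 ms


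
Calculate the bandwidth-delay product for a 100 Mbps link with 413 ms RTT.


BDP = bandwidth * RTT
= 100 Mbps * 413 ms
= 100 * 1e6 * 413 / 1000 bits
= 41300000 bits
= 5162500 bytes
= 5041.5039 KB
BDP = 41300000 bits (5162500 bytes)


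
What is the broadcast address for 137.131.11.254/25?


Network: 137.131.11.128/25
Host bits = 7
Set all host bits to 1:
Broadcast: 137.131.11.255


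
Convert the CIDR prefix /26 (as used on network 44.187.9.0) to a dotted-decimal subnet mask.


/26 means 26 network bits, 6 host bits
Binary: 11111111111111111111111111000000
Mask: 255.255.255.192


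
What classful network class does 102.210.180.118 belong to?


First octet: 102
Binary: 01100110
0xxxxxxx -> Class A (1-126)
Class A, default mask 255.0.0.0 (/8)


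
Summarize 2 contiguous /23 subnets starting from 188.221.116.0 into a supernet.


Original prefix: /23
Number of subnets: 2 = 2^1
New prefix = 23 - 1 = 22
Supernet: 188.221.116.0/22


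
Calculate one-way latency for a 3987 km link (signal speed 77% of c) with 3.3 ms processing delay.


Speed = 0.77 * 3e5 km/s = 231000 km/s
Propagation delay = 3987 / 231000 = 0.0173 s = 17.2597 ms
Processing delay = 3.3 ms
Total one-way latency = 20.5597 ms


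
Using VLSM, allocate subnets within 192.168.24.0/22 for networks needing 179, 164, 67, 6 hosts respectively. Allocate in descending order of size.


179 hosts -> /24 (254 usable): 192.168.24.0/24
164 hosts -> /24 (254 usable): 192.168.25.0/24
67 hosts -> /25 (126 usable): 192.168.26.0/25
6 hosts -> /29 (6 usable): 192.168.26.128/29
Allocation: 192.168.24.0/24 (179 hosts, 254 usable); 192.168.25.0/24 (164 hosts, 254 usable); 192.168.26.0/25 (67 hosts, 126 usable); 192.168.26.128/29 (6 hosts, 6 usable)


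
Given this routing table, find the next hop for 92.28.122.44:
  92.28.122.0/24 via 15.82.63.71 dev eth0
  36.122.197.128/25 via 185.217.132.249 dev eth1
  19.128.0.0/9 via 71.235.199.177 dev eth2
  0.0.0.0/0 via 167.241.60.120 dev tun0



Longest prefix match for 92.28.122.44:
  /24 92.28.122.0: MATCH
  /25 36.122.197.128: no
  /9 19.128.0.0: no
  /0 0.0.0.0: MATCH
Selected: next-hop 15.82.63.71 via eth0 (matched /24)


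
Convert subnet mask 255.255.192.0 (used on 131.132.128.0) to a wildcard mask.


Subnet mask: 255.255.192.0
Wildcard = 255.255.255.255 - subnet mask
255 - 255 = 0
255 - 255 = 0
255 - 192 = 63
255 - 0 = 255
Wildcard: 0.0.63.255


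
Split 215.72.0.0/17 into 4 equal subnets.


New prefix = 17 + 2 = 19
Each subnet has 8192 addresses
  215.72.0.0/19
  215.72.32.0/19
  215.72.64.0/19
  215.72.96.0/19
Subnets: 215.72.0.0/19, 215.72.32.0/19, 215.72.64.0/19, 215.72.96.0/19


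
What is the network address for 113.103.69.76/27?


IP:   01110001.01100111.01000101.01001100
Mask: 11111111.11111111.11111111.11100000
AND operation:
Net:  01110001.01100111.01000101.01000000
Network: 113.103.69.64/27


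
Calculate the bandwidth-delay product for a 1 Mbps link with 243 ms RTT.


BDP = bandwidth * RTT
= 1 Mbps * 243 ms
= 1 * 1e6 * 243 / 1000 bits
= 243000 bits
= 30375 bytes
= 29.6631 KB
BDP = 243000 bits (30375 bytes)


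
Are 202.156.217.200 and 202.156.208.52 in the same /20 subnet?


Mask: 255.255.240.0
202.156.217.200 AND mask = 202.156.208.0
202.156.208.52 AND mask = 202.156.208.0
Yes, same subnet (202.156.208.0)


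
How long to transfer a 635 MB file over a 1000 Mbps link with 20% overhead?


Effective throughput = 1000 * (1 - 20/100) = 800 Mbps
File size in Mb = 635 * 8 = 5080 Mb
Time = 5080 / 800
Time = 6.35 seconds


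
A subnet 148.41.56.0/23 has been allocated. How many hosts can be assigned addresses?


Host bits = 32 - 23 = 9
Total addresses = 2^9 = 512
Usable = total - 2 (network and broadcast)
Usable hosts: 510


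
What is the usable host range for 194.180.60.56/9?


Network: 194.128.0.0
Broadcast: 194.255.255.255
First usable = network + 1
Last usable = broadcast - 1
Range: 194.128.0.1 to 194.255.255.254


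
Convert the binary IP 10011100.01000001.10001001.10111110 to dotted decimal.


10011100 = 156
01000001 = 65
10001001 = 137
10111110 = 190
IP: 156.65.137.190


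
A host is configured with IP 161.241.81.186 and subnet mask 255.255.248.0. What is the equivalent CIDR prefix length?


Binary: 11111111.11111111.11111000.00000000
Count leading 1s
Prefix: /21


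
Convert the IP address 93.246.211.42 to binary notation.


93 = 01011101
246 = 11110110
211 = 11010011
42 = 00101010
Binary: 01011101.11110110.11010011.00101010


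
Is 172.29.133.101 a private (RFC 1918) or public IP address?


RFC 1918 private ranges:
  10.0.0.0/8 (10.0.0.0 - 10.255.255.255)
  172.16.0.0/12 (172.16.0.0 - 172.31.255.255)
  192.168.0.0/16 (192.168.0.0 - 192.168.255.255)
Private (in 172.16.0.0/12)


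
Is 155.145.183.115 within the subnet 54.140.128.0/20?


Subnet network: 54.140.128.0
Test IP AND mask: 155.145.176.0
No, 155.145.183.115 is not in 54.140.128.0/20


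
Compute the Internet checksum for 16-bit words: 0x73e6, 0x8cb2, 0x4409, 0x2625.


Sum all words (with carry folding):
+ 0x73e6 = 0x73e6
+ 0x8cb2 = 0x0099
+ 0x4409 = 0x44a2
+ 0x2625 = 0x6ac7
One's complement: ~0x6ac7
Checksum = 0x9538


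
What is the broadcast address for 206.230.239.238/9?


Network: 206.128.0.0/9
Host bits = 23
Set all host bits to 1:
Broadcast: 206.255.255.255


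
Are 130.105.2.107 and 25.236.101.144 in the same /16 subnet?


Mask: 255.255.0.0
130.105.2.107 AND mask = 130.105.0.0
25.236.101.144 AND mask = 25.236.0.0
No, different subnets (130.105.0.0 vs 25.236.0.0)


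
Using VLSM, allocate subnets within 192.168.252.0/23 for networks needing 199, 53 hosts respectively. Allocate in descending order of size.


199 hosts -> /24 (254 usable): 192.168.252.0/24
53 hosts -> /26 (62 usable): 192.168.253.0/26
Allocation: 192.168.252.0/24 (199 hosts, 254 usable); 192.168.253.0/26 (53 hosts, 62 usable)


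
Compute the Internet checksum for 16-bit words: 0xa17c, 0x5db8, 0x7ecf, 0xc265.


Sum all words (with carry folding):
+ 0xa17c = 0xa17c
+ 0x5db8 = 0xff34
+ 0x7ecf = 0x7e04
+ 0xc265 = 0x406a
One's complement: ~0x406a
Checksum = 0xbf95


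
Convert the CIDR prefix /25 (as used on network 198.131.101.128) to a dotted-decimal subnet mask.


/25 means 25 network bits, 7 host bits
Binary: 11111111111111111111111110000000
Mask: 255.255.255.128


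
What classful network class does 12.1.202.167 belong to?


First octet: 12
Binary: 00001100
0xxxxxxx -> Class A (1-126)
Class A, default mask 255.0.0.0 (/8)


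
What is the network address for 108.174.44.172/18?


IP:   01101100.10101110.00101100.10101100
Mask: 11111111.11111111.11000000.00000000
AND operation:
Net:  01101100.10101110.00000000.00000000
Network: 108.174.0.0/18


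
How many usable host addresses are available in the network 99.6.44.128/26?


Host bits = 32 - 26 = 6
Total addresses = 2^6 = 64
Usable = total - 2 (network and broadcast)
Usable hosts: 62


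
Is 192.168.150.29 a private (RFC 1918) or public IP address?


RFC 1918 private ranges:
  10.0.0.0/8 (10.0.0.0 - 10.255.255.255)
  172.16.0.0/12 (172.16.0.0 - 172.31.255.255)
  192.168.0.0/16 (192.168.0.0 - 192.168.255.255)
Private (in 192.168.0.0/16)


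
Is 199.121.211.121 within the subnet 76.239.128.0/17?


Subnet network: 76.239.128.0
Test IP AND mask: 199.121.128.0
No, 199.121.211.121 is not in 76.239.128.0/17


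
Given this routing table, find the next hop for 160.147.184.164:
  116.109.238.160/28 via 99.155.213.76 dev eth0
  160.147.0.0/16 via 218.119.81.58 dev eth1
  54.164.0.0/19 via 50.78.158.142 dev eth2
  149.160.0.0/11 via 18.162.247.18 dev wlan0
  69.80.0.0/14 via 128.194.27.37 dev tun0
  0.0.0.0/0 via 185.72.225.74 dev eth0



Longest prefix match for 160.147.184.164:
  /28 116.109.238.160: no
  /16 160.147.0.0: MATCH
  /19 54.164.0.0: no
  /11 149.160.0.0: no
  /14 69.80.0.0: no
  /0 0.0.0.0: MATCH
Selected: next-hop 218.119.81.58 via eth1 (matched /16)
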